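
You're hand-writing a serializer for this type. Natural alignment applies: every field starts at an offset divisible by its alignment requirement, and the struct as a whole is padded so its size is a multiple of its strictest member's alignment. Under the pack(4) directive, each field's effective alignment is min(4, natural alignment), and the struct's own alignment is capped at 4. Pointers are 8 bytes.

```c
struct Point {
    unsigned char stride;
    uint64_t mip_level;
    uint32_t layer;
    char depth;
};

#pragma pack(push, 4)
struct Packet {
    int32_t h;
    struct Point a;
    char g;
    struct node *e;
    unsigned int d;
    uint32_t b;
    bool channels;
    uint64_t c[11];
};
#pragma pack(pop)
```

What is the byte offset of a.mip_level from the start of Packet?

Point: @0: stride [1B, align 1] → 1; +7 pad (align 8); @8: mip_level [8B, align 8] → 16; @16: layer [4B, align 4] → 20; @20: depth [1B, align 1] → 21; +3 tail pad (align 8); size 24, align 8
@0: h [4B, align 4] → 4
@4: a [24B, align 4] → 28
within Point: mip_level at 8
4 + 8 = 12

12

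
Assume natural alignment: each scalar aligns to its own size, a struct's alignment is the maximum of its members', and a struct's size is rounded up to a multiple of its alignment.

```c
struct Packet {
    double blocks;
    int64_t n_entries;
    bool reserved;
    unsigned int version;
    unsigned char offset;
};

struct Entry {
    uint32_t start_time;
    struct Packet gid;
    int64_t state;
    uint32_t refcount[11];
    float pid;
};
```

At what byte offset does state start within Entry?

Packet: 0..8  blocks  (8B, 8-aligned); 8..16  n_entries  (8B, 8-aligned); 16..17  reserved  (1B, 1-aligned); 17..20  -- padding (3B); 20..24  version  (4B, 4-aligned); 24..25  offset  (1B, 1-aligned); 25..32  -- tail padding (7B); sizeof = 32, alignof = 8
0..4  start_time  (4B, 4-aligned)
4..8  -- padding (4B)
8..40  gid  (32B, 8-aligned)
40..48  state  (8B, 8-aligned)

40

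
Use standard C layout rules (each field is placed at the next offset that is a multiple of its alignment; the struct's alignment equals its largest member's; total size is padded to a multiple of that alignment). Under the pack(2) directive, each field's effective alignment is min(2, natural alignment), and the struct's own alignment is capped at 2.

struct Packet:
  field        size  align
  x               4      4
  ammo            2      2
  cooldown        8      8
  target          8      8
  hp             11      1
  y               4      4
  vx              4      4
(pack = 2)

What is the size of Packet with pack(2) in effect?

42

0..4  x  (4B, 2-aligned)
4..6  ammo  (2B, 2-aligned)
6..14  cooldown  (8B, 2-aligned)
14..22  target  (8B, 2-aligned)
22..33  hp  (11B, 1-aligned)
33..34  -- padding (1B)
34..38  y  (4B, 2-aligned)
38..42  vx  (4B, 2-aligned)
sizeof = 42, alignof = 2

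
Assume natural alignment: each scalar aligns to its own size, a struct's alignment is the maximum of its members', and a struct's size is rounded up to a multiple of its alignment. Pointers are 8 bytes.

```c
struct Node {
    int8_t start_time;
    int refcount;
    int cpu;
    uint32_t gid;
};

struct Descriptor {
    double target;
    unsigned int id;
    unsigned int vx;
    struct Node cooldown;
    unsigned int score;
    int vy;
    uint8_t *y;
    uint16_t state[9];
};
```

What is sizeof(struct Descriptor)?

Node: @0: start_time [1B, align 1] → 1; +3 pad (align 4); @4: refcount [4B, align 4] → 8; @8: cpu [4B, align 4] → 12; @12: gid [4B, align 4] → 16; size 16, align 4
@0: target [8B, align 8] → 8
@8: id [4B, align 4] → 12
@12: vx [4B, align 4] → 16
@16: cooldown [16B, align 4] → 32
@32: score [4B, align 4] → 36
@36: vy [4B, align 4] → 40
@40: y [8B, align 8] → 48
@48: state [18B, align 2] → 66
+6 tail pad (align 8)
size 72, align 8

72 bytes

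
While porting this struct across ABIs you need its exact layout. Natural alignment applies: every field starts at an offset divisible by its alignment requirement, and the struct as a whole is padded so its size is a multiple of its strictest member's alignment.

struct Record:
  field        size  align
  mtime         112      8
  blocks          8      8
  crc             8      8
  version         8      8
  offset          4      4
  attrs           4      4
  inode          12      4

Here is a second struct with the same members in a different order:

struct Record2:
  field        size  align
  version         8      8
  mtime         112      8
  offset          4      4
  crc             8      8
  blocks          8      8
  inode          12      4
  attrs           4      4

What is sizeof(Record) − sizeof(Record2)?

0..112  mtime  (112B, 8-aligned)
112..120  blocks  (8B, 8-aligned)
120..128  crc  (8B, 8-aligned)
128..136  version  (8B, 8-aligned)
136..140  offset  (4B, 4-aligned)
140..144  attrs  (4B, 4-aligned)
144..156  inode  (12B, 4-aligned)
156..160  -- tail padding (4B)
sizeof = 160, alignof = 8
— Record2 —
0..8  version  (8B, 8-aligned)
8..120  mtime  (112B, 8-aligned)
120..124  offset  (4B, 4-aligned)
124..128  -- padding (4B)
128..136  crc  (8B, 8-aligned)
136..144  blocks  (8B, 8-aligned)
144..156  inode  (12B, 4-aligned)
156..160  attrs  (4B, 4-aligned)
sizeof = 160, alignof = 8
160 − 160 = 0

0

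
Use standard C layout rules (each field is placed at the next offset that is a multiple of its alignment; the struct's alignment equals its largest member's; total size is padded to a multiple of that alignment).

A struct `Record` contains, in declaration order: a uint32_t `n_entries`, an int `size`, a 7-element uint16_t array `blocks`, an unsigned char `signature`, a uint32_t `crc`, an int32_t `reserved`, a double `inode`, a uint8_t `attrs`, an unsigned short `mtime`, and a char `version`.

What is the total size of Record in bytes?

@0: n_entries [4B, align 4] → 4
@4: size [4B, align 4] → 8
@8: blocks [14B, align 2] → 22
@22: signature [1B, align 1] → 23
+1 pad (align 4)
@24: crc [4B, align 4] → 28
@28: reserved [4B, align 4] → 32
@32: inode [8B, align 8] → 40
@40: attrs [1B, align 1] → 41
+1 pad (align 2)
@42: mtime [2B, align 2] → 44
@44: version [1B, align 1] → 45
+3 tail pad (align 8)
size 48, align 8

48 bytes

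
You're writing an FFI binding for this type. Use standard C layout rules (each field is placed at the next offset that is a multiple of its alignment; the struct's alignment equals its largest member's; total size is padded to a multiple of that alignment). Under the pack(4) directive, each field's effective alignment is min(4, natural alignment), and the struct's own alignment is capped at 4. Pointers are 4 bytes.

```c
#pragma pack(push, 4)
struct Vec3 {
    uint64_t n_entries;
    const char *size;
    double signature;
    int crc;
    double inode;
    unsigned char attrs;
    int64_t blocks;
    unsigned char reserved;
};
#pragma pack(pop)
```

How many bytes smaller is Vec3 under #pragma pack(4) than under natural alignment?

16

natural layout:
  @0: n_entries [8B, align 8] → 8
  @8: size [4B, align 4] → 12
  +4 pad (align 8)
  @16: signature [8B, align 8] → 24
  @24: crc [4B, align 4] → 28
  +4 pad (align 8)
  @32: inode [8B, align 8] → 40
  @40: attrs [1B, align 1] → 41
  +7 pad (align 8)
  @48: blocks [8B, align 8] → 56
  @56: reserved [1B, align 1] → 57
  +7 tail pad (align 8)
  size 64, align 8
packed(4) layout:
  @0: n_entries [8B, align 4] → 8
  @8: size [4B, align 4] → 12
  @12: signature [8B, align 4] → 20
  @20: crc [4B, align 4] → 24
  @24: inode [8B, align 4] → 32
  @32: attrs [1B, align 1] → 33
  +3 pad (align 4)
  @36: blocks [8B, align 4] → 44
  @44: reserved [1B, align 1] → 45
  +3 tail pad (align 4)
  size 48, align 4
64 − 48 = 16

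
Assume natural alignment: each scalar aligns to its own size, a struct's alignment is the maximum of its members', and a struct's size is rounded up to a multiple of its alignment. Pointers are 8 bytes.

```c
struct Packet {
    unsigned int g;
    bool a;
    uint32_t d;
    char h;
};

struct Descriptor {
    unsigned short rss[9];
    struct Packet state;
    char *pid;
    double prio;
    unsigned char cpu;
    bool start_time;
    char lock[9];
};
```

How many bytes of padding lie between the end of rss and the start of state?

2

Packet: @0: g [4B, align 4] → 4; @4: a [1B, align 1] → 5; +3 pad (align 4); @8: d [4B, align 4] → 12; @12: h [1B, align 1] → 13; +3 tail pad (align 4); size 16, align 4
@0: rss [18B, align 2] → 18
+2 pad (align 4)
@20: state [16B, align 4] → 36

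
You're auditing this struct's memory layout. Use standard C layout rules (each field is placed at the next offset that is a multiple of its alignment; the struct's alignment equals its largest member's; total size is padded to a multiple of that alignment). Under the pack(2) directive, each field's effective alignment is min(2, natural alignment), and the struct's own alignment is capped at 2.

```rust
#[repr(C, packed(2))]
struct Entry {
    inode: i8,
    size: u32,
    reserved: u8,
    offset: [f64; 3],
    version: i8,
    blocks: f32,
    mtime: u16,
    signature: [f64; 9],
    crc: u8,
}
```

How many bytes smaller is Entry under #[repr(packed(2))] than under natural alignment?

natural layout:
  0..1  inode  (1B, 1-aligned)
  1..4  -- padding (3B)
  4..8  size  (4B, 4-aligned)
  8..9  reserved  (1B, 1-aligned)
  9..16  -- padding (7B)
  16..40  offset  (24B, 8-aligned)
  40..41  version  (1B, 1-aligned)
  41..44  -- padding (3B)
  44..48  blocks  (4B, 4-aligned)
  48..50  mtime  (2B, 2-aligned)
  50..56  -- padding (6B)
  56..128  signature  (72B, 8-aligned)
  128..129  crc  (1B, 1-aligned)
  129..136  -- tail padding (7B)
  sizeof = 136, alignof = 8
packed(2) layout:
  0..1  inode  (1B, 1-aligned)
  1..2  -- padding (1B)
  2..6  size  (4B, 2-aligned)
  6..7  reserved  (1B, 1-aligned)
  7..8  -- padding (1B)
  8..32  offset  (24B, 2-aligned)
  32..33  version  (1B, 1-aligned)
  33..34  -- padding (1B)
  34..38  blocks  (4B, 2-aligned)
  38..40  mtime  (2B, 2-aligned)
  40..112  signature  (72B, 2-aligned)
  112..113  crc  (1B, 1-aligned)
  113..114  -- tail padding (1B)
  sizeof = 114, alignof = 2
136 − 114 = 22

22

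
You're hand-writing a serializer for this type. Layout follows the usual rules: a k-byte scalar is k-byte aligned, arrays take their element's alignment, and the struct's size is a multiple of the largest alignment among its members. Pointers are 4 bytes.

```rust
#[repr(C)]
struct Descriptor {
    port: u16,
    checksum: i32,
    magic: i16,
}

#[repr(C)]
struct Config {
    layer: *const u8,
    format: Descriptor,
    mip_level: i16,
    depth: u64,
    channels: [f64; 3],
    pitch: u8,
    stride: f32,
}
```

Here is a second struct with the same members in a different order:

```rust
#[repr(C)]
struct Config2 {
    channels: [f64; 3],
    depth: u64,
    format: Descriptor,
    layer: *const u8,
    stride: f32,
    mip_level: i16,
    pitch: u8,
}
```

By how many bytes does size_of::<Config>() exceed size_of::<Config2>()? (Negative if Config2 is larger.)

Descriptor: port at 0 (size 2, align 2) → ends 2; pad 2 to align 4 for checksum; checksum at 4 (size 4, align 4) → ends 8; magic at 8 (size 2, align 2) → ends 10; tail pad 2 to reach multiple of 4; total 12 bytes, alignment 4
layer at 0 (size 4, align 4) → ends 4
format at 4 (size 12, align 4) → ends 16
mip_level at 16 (size 2, align 2) → ends 18
pad 6 to align 8 for depth
depth at 24 (size 8, align 8) → ends 32
channels at 32 (size 24, align 8) → ends 56
pitch at 56 (size 1, align 1) → ends 57
pad 3 to align 4 for stride
stride at 60 (size 4, align 4) → ends 64
total 64 bytes, alignment 8
— Config2 —
channels at 0 (size 24, align 8) → ends 24
depth at 24 (size 8, align 8) → ends 32
format at 32 (size 12, align 4) → ends 44
layer at 44 (size 4, align 4) → ends 48
stride at 48 (size 4, align 4) → ends 52
mip_level at 52 (size 2, align 2) → ends 54
pitch at 54 (size 1, align 1) → ends 55
tail pad 1 to reach multiple of 8
total 56 bytes, alignment 8
64 − 56 = 8

8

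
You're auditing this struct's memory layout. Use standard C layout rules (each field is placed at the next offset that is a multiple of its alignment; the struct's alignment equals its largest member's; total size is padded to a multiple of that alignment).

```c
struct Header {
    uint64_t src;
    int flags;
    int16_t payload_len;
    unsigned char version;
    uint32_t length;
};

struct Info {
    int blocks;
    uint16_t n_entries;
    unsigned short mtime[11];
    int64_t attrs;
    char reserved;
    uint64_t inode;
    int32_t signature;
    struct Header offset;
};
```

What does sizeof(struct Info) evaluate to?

Header: src at 0 (size 8, align 8) → ends 8; flags at 8 (size 4, align 4) → ends 12; payload_len at 12 (size 2, align 2) → ends 14; version at 14 (size 1, align 1) → ends 15; pad 1 to align 4 for length; length at 16 (size 4, align 4) → ends 20; tail pad 4 to reach multiple of 8; total 24 bytes, alignment 8
blocks at 0 (size 4, align 4) → ends 4
n_entries at 4 (size 2, align 2) → ends 6
mtime at 6 (size 22, align 2) → ends 28
pad 4 to align 8 for attrs
attrs at 32 (size 8, align 8) → ends 40
reserved at 40 (size 1, align 1) → ends 41
pad 7 to align 8 for inode
inode at 48 (size 8, align 8) → ends 56
signature at 56 (size 4, align 4) → ends 60
pad 4 to align 8 for offset
offset at 64 (size 24, align 8) → ends 88
total 88 bytes, alignment 8

88 bytes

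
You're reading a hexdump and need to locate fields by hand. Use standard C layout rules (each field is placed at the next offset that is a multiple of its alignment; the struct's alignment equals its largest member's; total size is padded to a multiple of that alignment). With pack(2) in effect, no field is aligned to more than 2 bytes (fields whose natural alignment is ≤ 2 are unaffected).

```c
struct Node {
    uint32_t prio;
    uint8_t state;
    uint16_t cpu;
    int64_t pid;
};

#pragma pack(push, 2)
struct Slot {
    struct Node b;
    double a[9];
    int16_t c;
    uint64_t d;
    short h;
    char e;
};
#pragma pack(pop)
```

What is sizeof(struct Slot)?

Node: @0: prio [4B, align 4] → 4; @4: state [1B, align 1] → 5; +1 pad (align 2); @6: cpu [2B, align 2] → 8; @8: pid [8B, align 8] → 16; size 16, align 8
@0: b [16B, align 2] → 16
@16: a [72B, align 2] → 88
@88: c [2B, align 2] → 90
@90: d [8B, align 2] → 98
@98: h [2B, align 2] → 100
@100: e [1B, align 1] → 101
+1 tail pad (align 2)
size 102, align 2

102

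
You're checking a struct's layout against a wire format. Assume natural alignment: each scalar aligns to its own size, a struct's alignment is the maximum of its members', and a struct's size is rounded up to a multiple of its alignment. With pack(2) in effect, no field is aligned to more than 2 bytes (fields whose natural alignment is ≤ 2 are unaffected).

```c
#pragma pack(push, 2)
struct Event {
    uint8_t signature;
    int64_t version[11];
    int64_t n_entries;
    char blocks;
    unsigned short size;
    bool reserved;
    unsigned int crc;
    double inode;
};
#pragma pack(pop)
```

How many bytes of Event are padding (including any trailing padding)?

@0: signature [1B, align 1] → 1
+1 pad (align 2)
@2: version [88B, align 2] → 90
@90: n_entries [8B, align 2] → 98
@98: blocks [1B, align 1] → 99
+1 pad (align 2)
@100: size [2B, align 2] → 102
@102: reserved [1B, align 1] → 103
+1 pad (align 2)
@104: crc [4B, align 2] → 108
@108: inode [8B, align 2] → 116
size 116, align 2
data bytes 113, size 116 → padding 3

3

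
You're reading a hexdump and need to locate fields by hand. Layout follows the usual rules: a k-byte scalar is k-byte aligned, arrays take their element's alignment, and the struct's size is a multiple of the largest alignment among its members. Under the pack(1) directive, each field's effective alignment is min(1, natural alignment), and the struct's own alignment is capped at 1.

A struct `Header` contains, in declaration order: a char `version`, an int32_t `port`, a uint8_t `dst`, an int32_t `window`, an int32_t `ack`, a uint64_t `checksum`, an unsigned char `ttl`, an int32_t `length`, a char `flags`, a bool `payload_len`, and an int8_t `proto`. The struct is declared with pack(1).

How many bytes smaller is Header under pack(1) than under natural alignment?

natural layout:
  @0: version [1B, align 1] → 1
  +3 pad (align 4)
  @4: port [4B, align 4] → 8
  @8: dst [1B, align 1] → 9
  +3 pad (align 4)
  @12: window [4B, align 4] → 16
  @16: ack [4B, align 4] → 20
  +4 pad (align 8)
  @24: checksum [8B, align 8] → 32
  @32: ttl [1B, align 1] → 33
  +3 pad (align 4)
  @36: length [4B, align 4] → 40
  @40: flags [1B, align 1] → 41
  @41: payload_len [1B, align 1] → 42
  @42: proto [1B, align 1] → 43
  +5 tail pad (align 8)
  size 48, align 8
packed(1) layout:
  @0: version [1B, align 1] → 1
  @1: port [4B, align 1] → 5
  @5: dst [1B, align 1] → 6
  @6: window [4B, align 1] → 10
  @10: ack [4B, align 1] → 14
  @14: checksum [8B, align 1] → 22
  @22: ttl [1B, align 1] → 23
  @23: length [4B, align 1] → 27
  @27: flags [1B, align 1] → 28
  @28: payload_len [1B, align 1] → 29
  @29: proto [1B, align 1] → 30
  size 30, align 1
48 − 30 = 18

18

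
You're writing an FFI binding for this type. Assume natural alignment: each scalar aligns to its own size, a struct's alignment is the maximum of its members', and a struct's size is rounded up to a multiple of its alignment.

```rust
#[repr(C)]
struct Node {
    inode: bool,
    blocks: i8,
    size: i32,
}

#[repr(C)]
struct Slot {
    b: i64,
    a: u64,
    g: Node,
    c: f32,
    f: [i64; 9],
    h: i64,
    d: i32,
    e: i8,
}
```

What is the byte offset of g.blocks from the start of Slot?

17

Node: inode at 0 (size 1, align 1) → ends 1; blocks at 1 (size 1, align 1) → ends 2; pad 2 to align 4 for size; size at 4 (size 4, align 4) → ends 8; total 8 bytes, alignment 4
b at 0 (size 8, align 8) → ends 8
a at 8 (size 8, align 8) → ends 16
g at 16 (size 8, align 4) → ends 24
within Node: blocks at 1
16 + 1 = 17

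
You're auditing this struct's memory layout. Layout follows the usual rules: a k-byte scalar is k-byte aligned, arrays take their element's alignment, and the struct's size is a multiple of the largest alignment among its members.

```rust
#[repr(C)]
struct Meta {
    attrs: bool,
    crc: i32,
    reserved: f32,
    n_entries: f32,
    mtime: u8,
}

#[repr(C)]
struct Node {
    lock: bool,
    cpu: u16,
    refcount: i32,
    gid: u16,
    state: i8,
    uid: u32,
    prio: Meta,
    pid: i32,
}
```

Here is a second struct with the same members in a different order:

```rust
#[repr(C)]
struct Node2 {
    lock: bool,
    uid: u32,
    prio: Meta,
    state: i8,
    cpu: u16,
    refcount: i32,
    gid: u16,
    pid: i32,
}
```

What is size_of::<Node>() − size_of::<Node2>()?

-4

Meta: 0..1  attrs  (1B, 1-aligned); 1..4  -- padding (3B); 4..8  crc  (4B, 4-aligned); 8..12  reserved  (4B, 4-aligned); 12..16  n_entries  (4B, 4-aligned); 16..17  mtime  (1B, 1-aligned); 17..20  -- tail padding (3B); sizeof = 20, alignof = 4
0..1  lock  (1B, 1-aligned)
1..2  -- padding (1B)
2..4  cpu  (2B, 2-aligned)
4..8  refcount  (4B, 4-aligned)
8..10  gid  (2B, 2-aligned)
10..11  state  (1B, 1-aligned)
11..12  -- padding (1B)
12..16  uid  (4B, 4-aligned)
16..36  prio  (20B, 4-aligned)
36..40  pid  (4B, 4-aligned)
sizeof = 40, alignof = 4
— Node2 —
0..1  lock  (1B, 1-aligned)
1..4  -- padding (3B)
4..8  uid  (4B, 4-aligned)
8..28  prio  (20B, 4-aligned)
28..29  state  (1B, 1-aligned)
29..30  -- padding (1B)
30..32  cpu  (2B, 2-aligned)
32..36  refcount  (4B, 4-aligned)
36..38  gid  (2B, 2-aligned)
38..40  -- padding (2B)
40..44  pid  (4B, 4-aligned)
sizeof = 44, alignof = 4
40 − 44 = -4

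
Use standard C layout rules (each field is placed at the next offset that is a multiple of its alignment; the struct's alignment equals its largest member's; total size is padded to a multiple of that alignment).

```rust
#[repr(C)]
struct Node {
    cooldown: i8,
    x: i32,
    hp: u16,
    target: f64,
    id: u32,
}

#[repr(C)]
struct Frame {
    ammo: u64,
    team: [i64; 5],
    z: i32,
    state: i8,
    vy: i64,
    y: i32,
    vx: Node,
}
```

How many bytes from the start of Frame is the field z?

48

Node: cooldown at 0 (size 1, align 1) → ends 1; pad 3 to align 4 for x; x at 4 (size 4, align 4) → ends 8; hp at 8 (size 2, align 2) → ends 10; pad 6 to align 8 for target; target at 16 (size 8, align 8) → ends 24; id at 24 (size 4, align 4) → ends 28; tail pad 4 to reach multiple of 8; total 32 bytes, alignment 8
ammo at 0 (size 8, align 8) → ends 8
team at 8 (size 40, align 8) → ends 48
z at 48 (size 4, align 4) → ends 52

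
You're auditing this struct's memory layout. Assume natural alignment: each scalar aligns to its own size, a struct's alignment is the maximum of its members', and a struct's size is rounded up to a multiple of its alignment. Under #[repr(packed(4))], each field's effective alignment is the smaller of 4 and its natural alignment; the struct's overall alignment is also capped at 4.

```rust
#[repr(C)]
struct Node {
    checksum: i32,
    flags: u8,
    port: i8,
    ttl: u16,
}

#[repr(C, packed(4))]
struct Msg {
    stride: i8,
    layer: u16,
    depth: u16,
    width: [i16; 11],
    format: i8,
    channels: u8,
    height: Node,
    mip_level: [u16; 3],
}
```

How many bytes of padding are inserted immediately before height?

Node: 0..4  checksum  (4B, 4-aligned); 4..5  flags  (1B, 1-aligned); 5..6  port  (1B, 1-aligned); 6..8  ttl  (2B, 2-aligned); sizeof = 8, alignof = 4
0..1  stride  (1B, 1-aligned)
1..2  -- padding (1B)
2..4  layer  (2B, 2-aligned)
4..6  depth  (2B, 2-aligned)
6..28  width  (22B, 2-aligned)
28..29  format  (1B, 1-aligned)
29..30  channels  (1B, 1-aligned)
30..32  -- padding (2B)
32..40  height  (8B, 4-aligned)

2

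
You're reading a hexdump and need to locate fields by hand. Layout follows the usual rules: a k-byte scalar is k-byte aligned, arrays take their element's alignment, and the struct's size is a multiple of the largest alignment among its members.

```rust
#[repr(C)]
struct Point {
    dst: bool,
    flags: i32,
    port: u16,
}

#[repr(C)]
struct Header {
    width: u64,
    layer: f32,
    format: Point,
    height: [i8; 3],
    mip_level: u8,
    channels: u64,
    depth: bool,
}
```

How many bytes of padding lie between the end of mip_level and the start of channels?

4

Point: 0..1  dst  (1B, 1-aligned); 1..4  -- padding (3B); 4..8  flags  (4B, 4-aligned); 8..10  port  (2B, 2-aligned); 10..12  -- tail padding (2B); sizeof = 12, alignof = 4
0..8  width  (8B, 8-aligned)
8..12  layer  (4B, 4-aligned)
12..24  format  (12B, 4-aligned)
24..27  height  (3B, 1-aligned)
27..28  mip_level  (1B, 1-aligned)
28..32  -- padding (4B)
32..40  channels  (8B, 8-aligned)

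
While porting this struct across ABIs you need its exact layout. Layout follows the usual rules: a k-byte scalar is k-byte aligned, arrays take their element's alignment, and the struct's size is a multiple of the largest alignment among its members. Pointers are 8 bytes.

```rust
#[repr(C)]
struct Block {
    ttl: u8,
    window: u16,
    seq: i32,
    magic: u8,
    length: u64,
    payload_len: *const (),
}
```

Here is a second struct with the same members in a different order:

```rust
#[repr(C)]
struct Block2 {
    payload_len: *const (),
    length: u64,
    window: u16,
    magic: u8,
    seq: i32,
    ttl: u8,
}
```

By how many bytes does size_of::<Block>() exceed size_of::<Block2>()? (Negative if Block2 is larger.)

0

ttl at 0 (size 1, align 1) → ends 1
pad 1 to align 2 for window
window at 2 (size 2, align 2) → ends 4
seq at 4 (size 4, align 4) → ends 8
magic at 8 (size 1, align 1) → ends 9
pad 7 to align 8 for length
length at 16 (size 8, align 8) → ends 24
payload_len at 24 (size 8, align 8) → ends 32
total 32 bytes, alignment 8
— Block2 —
payload_len at 0 (size 8, align 8) → ends 8
length at 8 (size 8, align 8) → ends 16
window at 16 (size 2, align 2) → ends 18
magic at 18 (size 1, align 1) → ends 19
pad 1 to align 4 for seq
seq at 20 (size 4, align 4) → ends 24
ttl at 24 (size 1, align 1) → ends 25
tail pad 7 to reach multiple of 8
total 32 bytes, alignment 8
32 − 32 = 0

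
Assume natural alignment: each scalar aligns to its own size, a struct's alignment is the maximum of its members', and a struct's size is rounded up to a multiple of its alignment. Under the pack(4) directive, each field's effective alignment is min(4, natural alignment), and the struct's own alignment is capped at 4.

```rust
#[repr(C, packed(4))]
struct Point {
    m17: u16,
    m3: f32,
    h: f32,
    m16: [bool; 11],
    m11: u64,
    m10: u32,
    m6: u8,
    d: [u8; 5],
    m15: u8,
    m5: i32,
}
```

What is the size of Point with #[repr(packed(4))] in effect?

0..2  m17  (2B, 2-aligned)
2..4  -- padding (2B)
4..8  m3  (4B, 4-aligned)
8..12  h  (4B, 4-aligned)
12..23  m16  (11B, 1-aligned)
23..24  -- padding (1B)
24..32  m11  (8B, 4-aligned)
32..36  m10  (4B, 4-aligned)
36..37  m6  (1B, 1-aligned)
37..42  d  (5B, 1-aligned)
42..43  m15  (1B, 1-aligned)
43..44  -- padding (1B)
44..48  m5  (4B, 4-aligned)
sizeof = 48, alignof = 4

48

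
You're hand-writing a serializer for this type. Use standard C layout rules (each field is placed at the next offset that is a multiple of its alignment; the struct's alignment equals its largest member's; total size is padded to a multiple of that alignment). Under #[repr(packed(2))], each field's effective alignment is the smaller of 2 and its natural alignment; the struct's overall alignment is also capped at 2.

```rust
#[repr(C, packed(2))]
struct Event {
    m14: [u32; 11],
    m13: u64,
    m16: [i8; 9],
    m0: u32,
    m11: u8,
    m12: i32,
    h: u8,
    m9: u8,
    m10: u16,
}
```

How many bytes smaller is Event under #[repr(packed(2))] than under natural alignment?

12

natural layout:
  @0: m14 [44B, align 4] → 44
  +4 pad (align 8)
  @48: m13 [8B, align 8] → 56
  @56: m16 [9B, align 1] → 65
  +3 pad (align 4)
  @68: m0 [4B, align 4] → 72
  @72: m11 [1B, align 1] → 73
  +3 pad (align 4)
  @76: m12 [4B, align 4] → 80
  @80: h [1B, align 1] → 81
  @81: m9 [1B, align 1] → 82
  @82: m10 [2B, align 2] → 84
  +4 tail pad (align 8)
  size 88, align 8
packed(2) layout:
  @0: m14 [44B, align 2] → 44
  @44: m13 [8B, align 2] → 52
  @52: m16 [9B, align 1] → 61
  +1 pad (align 2)
  @62: m0 [4B, align 2] → 66
  @66: m11 [1B, align 1] → 67
  +1 pad (align 2)
  @68: m12 [4B, align 2] → 72
  @72: h [1B, align 1] → 73
  @73: m9 [1B, align 1] → 74
  @74: m10 [2B, align 2] → 76
  size 76, align 2
88 − 76 = 12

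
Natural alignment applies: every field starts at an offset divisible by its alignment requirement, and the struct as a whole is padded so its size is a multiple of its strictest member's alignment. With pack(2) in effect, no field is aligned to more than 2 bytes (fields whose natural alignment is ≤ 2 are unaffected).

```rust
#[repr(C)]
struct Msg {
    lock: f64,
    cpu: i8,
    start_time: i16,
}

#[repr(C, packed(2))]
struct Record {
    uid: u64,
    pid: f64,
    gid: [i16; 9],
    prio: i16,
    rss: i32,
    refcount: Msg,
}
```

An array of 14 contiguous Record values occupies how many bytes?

Msg: 0..8  lock  (8B, 8-aligned); 8..9  cpu  (1B, 1-aligned); 9..10  -- padding (1B); 10..12  start_time  (2B, 2-aligned); 12..16  -- tail padding (4B); sizeof = 16, alignof = 8
0..8  uid  (8B, 2-aligned)
8..16  pid  (8B, 2-aligned)
16..34  gid  (18B, 2-aligned)
34..36  prio  (2B, 2-aligned)
36..40  rss  (4B, 2-aligned)
40..56  refcount  (16B, 2-aligned)
sizeof = 56, alignof = 2
array of 14: 14 × 56 = 784

784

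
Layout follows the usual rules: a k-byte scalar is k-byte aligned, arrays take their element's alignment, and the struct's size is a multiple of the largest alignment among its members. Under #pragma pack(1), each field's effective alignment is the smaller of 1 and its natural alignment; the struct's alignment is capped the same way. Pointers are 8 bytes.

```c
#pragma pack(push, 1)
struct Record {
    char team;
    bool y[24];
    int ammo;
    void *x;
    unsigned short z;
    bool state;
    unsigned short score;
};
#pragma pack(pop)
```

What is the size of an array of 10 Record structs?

0..1  team  (1B, 1-aligned)
1..25  y  (24B, 1-aligned)
25..29  ammo  (4B, 1-aligned)
29..37  x  (8B, 1-aligned)
37..39  z  (2B, 1-aligned)
39..40  state  (1B, 1-aligned)
40..42  score  (2B, 1-aligned)
sizeof = 42, alignof = 1
array of 10: 10 × 42 = 420

420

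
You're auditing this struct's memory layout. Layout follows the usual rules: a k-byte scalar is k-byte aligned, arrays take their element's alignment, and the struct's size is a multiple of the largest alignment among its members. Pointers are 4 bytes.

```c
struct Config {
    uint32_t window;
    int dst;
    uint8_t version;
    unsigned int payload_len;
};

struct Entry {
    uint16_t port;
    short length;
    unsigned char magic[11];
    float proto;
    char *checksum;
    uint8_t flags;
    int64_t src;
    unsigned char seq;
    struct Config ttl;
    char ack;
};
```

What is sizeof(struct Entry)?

Config: window at 0 (size 4, align 4) → ends 4; dst at 4 (size 4, align 4) → ends 8; version at 8 (size 1, align 1) → ends 9; pad 3 to align 4 for payload_len; payload_len at 12 (size 4, align 4) → ends 16; total 16 bytes, alignment 4
port at 0 (size 2, align 2) → ends 2
length at 2 (size 2, align 2) → ends 4
magic at 4 (size 11, align 1) → ends 15
pad 1 to align 4 for proto
proto at 16 (size 4, align 4) → ends 20
checksum at 20 (size 4, align 4) → ends 24
flags at 24 (size 1, align 1) → ends 25
pad 7 to align 8 for src
src at 32 (size 8, align 8) → ends 40
seq at 40 (size 1, align 1) → ends 41
pad 3 to align 4 for ttl
ttl at 44 (size 16, align 4) → ends 60
ack at 60 (size 1, align 1) → ends 61
tail pad 3 to reach multiple of 8
total 64 bytes, alignment 8

64 bytes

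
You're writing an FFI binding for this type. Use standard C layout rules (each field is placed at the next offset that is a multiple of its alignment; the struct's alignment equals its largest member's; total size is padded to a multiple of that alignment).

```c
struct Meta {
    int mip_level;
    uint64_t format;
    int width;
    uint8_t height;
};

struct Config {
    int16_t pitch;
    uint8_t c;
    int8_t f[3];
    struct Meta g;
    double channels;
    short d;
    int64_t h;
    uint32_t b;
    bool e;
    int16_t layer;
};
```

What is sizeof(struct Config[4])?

Meta: mip_level at 0 (size 4, align 4) → ends 4; pad 4 to align 8 for format; format at 8 (size 8, align 8) → ends 16; width at 16 (size 4, align 4) → ends 20; height at 20 (size 1, align 1) → ends 21; tail pad 3 to reach multiple of 8; total 24 bytes, alignment 8
pitch at 0 (size 2, align 2) → ends 2
c at 2 (size 1, align 1) → ends 3
f at 3 (size 3, align 1) → ends 6
pad 2 to align 8 for g
g at 8 (size 24, align 8) → ends 32
channels at 32 (size 8, align 8) → ends 40
d at 40 (size 2, align 2) → ends 42
pad 6 to align 8 for h
h at 48 (size 8, align 8) → ends 56
b at 56 (size 4, align 4) → ends 60
e at 60 (size 1, align 1) → ends 61
pad 1 to align 2 for layer
layer at 62 (size 2, align 2) → ends 64
total 64 bytes, alignment 8
array of 4: 4 × 64 = 256

256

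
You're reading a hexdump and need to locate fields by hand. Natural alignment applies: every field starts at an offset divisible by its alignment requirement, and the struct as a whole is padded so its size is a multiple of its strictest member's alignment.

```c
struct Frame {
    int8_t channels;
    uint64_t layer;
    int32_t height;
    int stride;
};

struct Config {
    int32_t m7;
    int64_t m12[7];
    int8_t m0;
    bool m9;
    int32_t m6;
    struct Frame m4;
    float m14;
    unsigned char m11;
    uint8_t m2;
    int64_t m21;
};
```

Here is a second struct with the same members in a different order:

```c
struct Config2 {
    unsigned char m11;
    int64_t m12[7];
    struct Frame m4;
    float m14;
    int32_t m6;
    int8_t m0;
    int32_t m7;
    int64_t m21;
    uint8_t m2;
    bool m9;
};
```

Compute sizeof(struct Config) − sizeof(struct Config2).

Frame: @0: channels [1B, align 1] → 1; +7 pad (align 8); @8: layer [8B, align 8] → 16; @16: height [4B, align 4] → 20; @20: stride [4B, align 4] → 24; size 24, align 8
@0: m7 [4B, align 4] → 4
+4 pad (align 8)
@8: m12 [56B, align 8] → 64
@64: m0 [1B, align 1] → 65
@65: m9 [1B, align 1] → 66
+2 pad (align 4)
@68: m6 [4B, align 4] → 72
@72: m4 [24B, align 8] → 96
@96: m14 [4B, align 4] → 100
@100: m11 [1B, align 1] → 101
@101: m2 [1B, align 1] → 102
+2 pad (align 8)
@104: m21 [8B, align 8] → 112
size 112, align 8
— Config2 —
@0: m11 [1B, align 1] → 1
+7 pad (align 8)
@8: m12 [56B, align 8] → 64
@64: m4 [24B, align 8] → 88
@88: m14 [4B, align 4] → 92
@92: m6 [4B, align 4] → 96
@96: m0 [1B, align 1] → 97
+3 pad (align 4)
@100: m7 [4B, align 4] → 104
@104: m21 [8B, align 8] → 112
@112: m2 [1B, align 1] → 113
@113: m9 [1B, align 1] → 114
+6 tail pad (align 8)
size 120, align 8
112 − 120 = -8

-8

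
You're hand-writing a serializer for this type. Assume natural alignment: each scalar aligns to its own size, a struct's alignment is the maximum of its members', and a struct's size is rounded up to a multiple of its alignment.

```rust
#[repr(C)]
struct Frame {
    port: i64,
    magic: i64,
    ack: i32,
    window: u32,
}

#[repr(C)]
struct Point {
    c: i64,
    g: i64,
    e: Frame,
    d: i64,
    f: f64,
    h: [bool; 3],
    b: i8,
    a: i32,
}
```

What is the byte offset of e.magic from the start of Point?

24

Frame: port at 0 (size 8, align 8) → ends 8; magic at 8 (size 8, align 8) → ends 16; ack at 16 (size 4, align 4) → ends 20; window at 20 (size 4, align 4) → ends 24; total 24 bytes, alignment 8
c at 0 (size 8, align 8) → ends 8
g at 8 (size 8, align 8) → ends 16
e at 16 (size 24, align 8) → ends 40
within Frame: magic at 8
16 + 8 = 24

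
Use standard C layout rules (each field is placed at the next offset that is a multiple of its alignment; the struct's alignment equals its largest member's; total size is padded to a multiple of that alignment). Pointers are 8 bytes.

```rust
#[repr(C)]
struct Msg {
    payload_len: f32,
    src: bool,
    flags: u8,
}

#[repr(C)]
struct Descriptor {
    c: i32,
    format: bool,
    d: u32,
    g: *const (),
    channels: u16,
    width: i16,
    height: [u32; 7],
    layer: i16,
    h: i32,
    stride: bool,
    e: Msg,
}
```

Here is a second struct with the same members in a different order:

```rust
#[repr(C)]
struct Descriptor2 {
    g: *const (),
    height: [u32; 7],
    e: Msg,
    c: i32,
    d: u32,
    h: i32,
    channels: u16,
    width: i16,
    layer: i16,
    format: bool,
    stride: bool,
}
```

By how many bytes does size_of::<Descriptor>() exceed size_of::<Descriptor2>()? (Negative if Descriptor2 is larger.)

Msg: @0: payload_len [4B, align 4] → 4; @4: src [1B, align 1] → 5; @5: flags [1B, align 1] → 6; +2 tail pad (align 4); size 8, align 4
@0: c [4B, align 4] → 4
@4: format [1B, align 1] → 5
+3 pad (align 4)
@8: d [4B, align 4] → 12
+4 pad (align 8)
@16: g [8B, align 8] → 24
@24: channels [2B, align 2] → 26
@26: width [2B, align 2] → 28
@28: height [28B, align 4] → 56
@56: layer [2B, align 2] → 58
+2 pad (align 4)
@60: h [4B, align 4] → 64
@64: stride [1B, align 1] → 65
+3 pad (align 4)
@68: e [8B, align 4] → 76
+4 tail pad (align 8)
size 80, align 8
— Descriptor2 —
@0: g [8B, align 8] → 8
@8: height [28B, align 4] → 36
@36: e [8B, align 4] → 44
@44: c [4B, align 4] → 48
@48: d [4B, align 4] → 52
@52: h [4B, align 4] → 56
@56: channels [2B, align 2] → 58
@58: width [2B, align 2] → 60
@60: layer [2B, align 2] → 62
@62: format [1B, align 1] → 63
@63: stride [1B, align 1] → 64
size 64, align 8
80 − 64 = 16

16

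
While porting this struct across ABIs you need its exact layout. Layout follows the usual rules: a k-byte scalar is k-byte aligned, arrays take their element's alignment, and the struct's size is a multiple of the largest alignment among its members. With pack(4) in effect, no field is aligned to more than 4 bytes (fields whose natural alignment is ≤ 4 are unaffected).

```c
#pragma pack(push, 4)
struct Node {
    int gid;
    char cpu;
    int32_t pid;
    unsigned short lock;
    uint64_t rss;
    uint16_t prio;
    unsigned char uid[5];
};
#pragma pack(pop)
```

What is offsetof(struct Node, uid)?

@0: gid [4B, align 4] → 4
@4: cpu [1B, align 1] → 5
+3 pad (align 4)
@8: pid [4B, align 4] → 12
@12: lock [2B, align 2] → 14
+2 pad (align 4)
@16: rss [8B, align 4] → 24
@24: prio [2B, align 2] → 26
@26: uid [5B, align 1] → 31

26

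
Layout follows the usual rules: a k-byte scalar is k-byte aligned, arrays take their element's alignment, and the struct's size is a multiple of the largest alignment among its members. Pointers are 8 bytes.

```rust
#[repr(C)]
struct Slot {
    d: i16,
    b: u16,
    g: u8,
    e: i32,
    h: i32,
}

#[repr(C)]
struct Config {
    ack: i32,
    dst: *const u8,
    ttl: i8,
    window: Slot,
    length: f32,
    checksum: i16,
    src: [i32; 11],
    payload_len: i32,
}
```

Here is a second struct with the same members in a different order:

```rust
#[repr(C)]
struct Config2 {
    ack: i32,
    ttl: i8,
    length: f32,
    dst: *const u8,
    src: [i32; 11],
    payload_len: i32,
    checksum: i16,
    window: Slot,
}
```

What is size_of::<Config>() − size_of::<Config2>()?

Slot: @0: d [2B, align 2] → 2; @2: b [2B, align 2] → 4; @4: g [1B, align 1] → 5; +3 pad (align 4); @8: e [4B, align 4] → 12; @12: h [4B, align 4] → 16; size 16, align 4
@0: ack [4B, align 4] → 4
+4 pad (align 8)
@8: dst [8B, align 8] → 16
@16: ttl [1B, align 1] → 17
+3 pad (align 4)
@20: window [16B, align 4] → 36
@36: length [4B, align 4] → 40
@40: checksum [2B, align 2] → 42
+2 pad (align 4)
@44: src [44B, align 4] → 88
@88: payload_len [4B, align 4] → 92
+4 tail pad (align 8)
size 96, align 8
— Config2 —
@0: ack [4B, align 4] → 4
@4: ttl [1B, align 1] → 5
+3 pad (align 4)
@8: length [4B, align 4] → 12
+4 pad (align 8)
@16: dst [8B, align 8] → 24
@24: src [44B, align 4] → 68
@68: payload_len [4B, align 4] → 72
@72: checksum [2B, align 2] → 74
+2 pad (align 4)
@76: window [16B, align 4] → 92
+4 tail pad (align 8)
size 96, align 8
96 − 96 = 0

0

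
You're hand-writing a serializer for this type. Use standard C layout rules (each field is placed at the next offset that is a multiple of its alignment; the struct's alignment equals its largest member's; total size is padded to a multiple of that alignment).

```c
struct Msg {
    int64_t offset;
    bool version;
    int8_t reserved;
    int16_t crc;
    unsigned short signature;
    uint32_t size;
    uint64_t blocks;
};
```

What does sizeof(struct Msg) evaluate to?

@0: offset [8B, align 8] → 8
@8: version [1B, align 1] → 9
@9: reserved [1B, align 1] → 10
@10: crc [2B, align 2] → 12
@12: signature [2B, align 2] → 14
+2 pad (align 4)
@16: size [4B, align 4] → 20
+4 pad (align 8)
@24: blocks [8B, align 8] → 32
size 32, align 8

32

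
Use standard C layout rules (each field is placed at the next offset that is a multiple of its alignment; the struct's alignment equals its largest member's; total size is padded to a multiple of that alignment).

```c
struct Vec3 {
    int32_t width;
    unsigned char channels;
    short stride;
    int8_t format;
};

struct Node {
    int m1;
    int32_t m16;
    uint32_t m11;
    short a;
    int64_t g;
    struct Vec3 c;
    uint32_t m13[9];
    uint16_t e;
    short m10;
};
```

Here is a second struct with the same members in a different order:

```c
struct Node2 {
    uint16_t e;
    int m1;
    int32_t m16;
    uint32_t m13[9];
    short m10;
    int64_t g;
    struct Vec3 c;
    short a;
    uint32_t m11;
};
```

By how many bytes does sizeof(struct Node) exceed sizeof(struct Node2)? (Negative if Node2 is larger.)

-8

Vec3: 0..4  width  (4B, 4-aligned); 4..5  channels  (1B, 1-aligned); 5..6  -- padding (1B); 6..8  stride  (2B, 2-aligned); 8..9  format  (1B, 1-aligned); 9..12  -- tail padding (3B); sizeof = 12, alignof = 4
0..4  m1  (4B, 4-aligned)
4..8  m16  (4B, 4-aligned)
8..12  m11  (4B, 4-aligned)
12..14  a  (2B, 2-aligned)
14..16  -- padding (2B)
16..24  g  (8B, 8-aligned)
24..36  c  (12B, 4-aligned)
36..72  m13  (36B, 4-aligned)
72..74  e  (2B, 2-aligned)
74..76  m10  (2B, 2-aligned)
76..80  -- tail padding (4B)
sizeof = 80, alignof = 8
— Node2 —
0..2  e  (2B, 2-aligned)
2..4  -- padding (2B)
4..8  m1  (4B, 4-aligned)
8..12  m16  (4B, 4-aligned)
12..48  m13  (36B, 4-aligned)
48..50  m10  (2B, 2-aligned)
50..56  -- padding (6B)
56..64  g  (8B, 8-aligned)
64..76  c  (12B, 4-aligned)
76..78  a  (2B, 2-aligned)
78..80  -- padding (2B)
80..84  m11  (4B, 4-aligned)
84..88  -- tail padding (4B)
sizeof = 88, alignof = 8
80 − 88 = -8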